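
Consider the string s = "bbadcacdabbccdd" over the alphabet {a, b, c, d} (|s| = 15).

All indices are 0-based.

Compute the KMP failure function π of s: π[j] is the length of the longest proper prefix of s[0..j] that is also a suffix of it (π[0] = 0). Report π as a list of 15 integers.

π[0] = 0
j=1 s[j]='b': π[1]=1 (border 'b')
j=2 s[j]='a': k: 1→0; π[2]=0 (border '')
j=3 s[j]='d': π[3]=0 (border '')
j=4 s[j]='c': π[4]=0 (border '')
j=5 s[j]='a': π[5]=0 (border '')
j=6 s[j]='c': π[6]=0 (border '')
j=7 s[j]='d': π[7]=0 (border '')
j=8 s[j]='a': π[8]=0 (border '')
j=9 s[j]='b': π[9]=1 (border 'b')
j=10 s[j]='b': π[10]=2 (border 'bb')
j=11 s[j]='c': k: 2→1→0; π[11]=0 (border '')
j=12 s[j]='c': π[12]=0 (border '')
j=13 s[j]='d': π[13]=0 (border '')
j=14 s[j]='d': π[14]=0 (border '')

[0, 1, 0, 0, 0, 0, 0, 0, 0, 1, 2, 0, 0, 0, 0]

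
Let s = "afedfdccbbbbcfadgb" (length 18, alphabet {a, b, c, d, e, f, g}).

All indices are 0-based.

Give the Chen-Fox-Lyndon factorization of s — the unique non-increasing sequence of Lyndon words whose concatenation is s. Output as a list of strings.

emit factor 1: 'afedfdccbbbbcf' (i=0, period=14)
emit factor 2: 'adgb' (i=14, period=4)

["afedfdccbbbbcf", "adgb"]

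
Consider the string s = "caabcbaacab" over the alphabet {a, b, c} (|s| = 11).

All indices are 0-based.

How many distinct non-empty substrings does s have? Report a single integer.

55

rank→(start, suffix):
  0 → (1, 'aabcbaacab')
  1 → (6, 'aacab')
  2 → (9, 'ab')
  3 → (2, 'abcbaacab')
  4 → (7, 'acab')
  5 → (10, 'b')
  6 → (5, 'baacab')
  7 → (3, 'bcbaacab')
  8 → (0, 'caabcbaacab')
  9 → (8, 'cab')
  10 → (4, 'cbaacab')

SA = [1, 6, 9, 2, 7, 10, 5, 3, 0, 8, 4]
[i] adj suffixes → lcp
  [1] 1/6 → 2 ('aa')
  [2] 6/9 → 1 ('a')
  [3] 9/2 → 2 ('ab')
  [4] 2/7 → 1 ('a')
  [5] 7/10 → 0 ('')
  [6] 10/5 → 1 ('b')
  [7] 5/3 → 1 ('b')
  [8] 3/0 → 0 ('')
  [9] 0/8 → 2 ('ca')
  [10] 8/4 → 1 ('c')

n(n+1)/2 = 11·12/2 = 66
Σ LCP = 0 + 2 + 1 + 2 + 1 + 0 + 1 + 1 + 0 + 2 + 1 = 11
distinct = 66 − 11 = 55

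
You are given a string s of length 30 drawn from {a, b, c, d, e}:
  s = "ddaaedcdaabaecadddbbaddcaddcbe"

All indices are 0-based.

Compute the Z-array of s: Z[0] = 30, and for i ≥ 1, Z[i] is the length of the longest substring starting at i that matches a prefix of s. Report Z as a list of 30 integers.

[30, 1, 0, 0, 0, 1, 0, 1, 0, 0, 0, 0, 0, 0, 0, 2, 2, 1, 0, 0, 0, 2, 1, 0, 0, 2, 1, 0, 0, 0]

Z[0]=30
i=1: i≥r, start 0; Z[1]=1 scan→box=[1,2)
i=2: i≥r, start 0; Z[2]=0
i=3: i≥r, start 0; Z[3]=0
i=4: i≥r, start 0; Z[4]=0
i=5: i≥r, start 0; Z[5]=1 scan→box=[5,6)
i=6: i≥r, start 0; Z[6]=0
i=7: i≥r, start 0; Z[7]=1 scan→box=[7,8)
i=8: i≥r, start 0; Z[8]=0
i=9: i≥r, start 0; Z[9]=0
i=10: i≥r, start 0; Z[10]=0
i=11: i≥r, start 0; Z[11]=0
i=12: i≥r, start 0; Z[12]=0
i=13: i≥r, start 0; Z[13]=0
i=14: i≥r, start 0; Z[14]=0
i=15: i≥r, start 0; Z[15]=2 scan→box=[15,17)
i=16: min(r-i=1, Z[1]=1)=1; Z[16]=2 scan→box=[16,18)
i=17: min(r-i=1, Z[1]=1)=1; Z[17]=1
i=18: i≥r, start 0; Z[18]=0
i=19: i≥r, start 0; Z[19]=0
i=20: i≥r, start 0; Z[20]=0
i=21: i≥r, start 0; Z[21]=2 scan→box=[21,23)
i=22: min(r-i=1, Z[1]=1)=1; Z[22]=1
i=23: i≥r, start 0; Z[23]=0
i=24: i≥r, start 0; Z[24]=0
i=25: i≥r, start 0; Z[25]=2 scan→box=[25,27)
i=26: min(r-i=1, Z[1]=1)=1; Z[26]=1
i=27: i≥r, start 0; Z[27]=0
i=28: i≥r, start 0; Z[28]=0
i=29: i≥r, start 0; Z[29]=0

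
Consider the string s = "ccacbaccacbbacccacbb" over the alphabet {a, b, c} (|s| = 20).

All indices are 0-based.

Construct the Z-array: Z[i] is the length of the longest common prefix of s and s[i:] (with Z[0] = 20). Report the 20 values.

Z[0]=20
i=1: i≥r, start 0; Z[1]=1 grow→box=[1,2)
i=2: i≥r, start 0; Z[2]=0
i=3: i≥r, start 0; Z[3]=1 grow→box=[3,4)
i=4: i≥r, start 0; Z[4]=0
i=5: i≥r, start 0; Z[5]=0
i=6: i≥r, start 0; Z[6]=5 grow→box=[6,11)
i=7: min(r-i=4, Z[1]=1)=1; Z[7]=1
i=8: min(r-i=3, Z[2]=0)=0; Z[8]=0
i=9: min(r-i=2, Z[3]=1)=1; Z[9]=1
i=10: min(r-i=1, Z[4]=0)=0; Z[10]=0
i=11: i≥r, start 0; Z[11]=0
i=12: i≥r, start 0; Z[12]=0
i=13: i≥r, start 0; Z[13]=2 grow→box=[13,15)
i=14: min(r-i=1, Z[1]=1)=1; Z[14]=5 grow→box=[14,19)
i=15: min(r-i=4, Z[1]=1)=1; Z[15]=1
i=16: min(r-i=3, Z[2]=0)=0; Z[16]=0
i=17: min(r-i=2, Z[3]=1)=1; Z[17]=1
i=18: min(r-i=1, Z[4]=0)=0; Z[18]=0
i=19: i≥r, start 0; Z[19]=0

[20, 1, 0, 1, 0, 0, 5, 1, 0, 1, 0, 0, 0, 2, 5, 1, 0, 1, 0, 0]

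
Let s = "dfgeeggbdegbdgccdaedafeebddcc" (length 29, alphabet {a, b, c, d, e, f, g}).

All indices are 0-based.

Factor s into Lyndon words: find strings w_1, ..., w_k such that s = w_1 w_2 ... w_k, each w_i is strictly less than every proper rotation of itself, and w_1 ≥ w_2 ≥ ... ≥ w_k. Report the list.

["dfgeegg", "bdegbdgccd", "aedafeebddcc"]

emit factor 1: 'dfgeegg' (i=0, period=7)
emit factor 2: 'bdegbdgccd' (i=7, period=10)
emit factor 3: 'aedafeebddcc' (i=17, period=12)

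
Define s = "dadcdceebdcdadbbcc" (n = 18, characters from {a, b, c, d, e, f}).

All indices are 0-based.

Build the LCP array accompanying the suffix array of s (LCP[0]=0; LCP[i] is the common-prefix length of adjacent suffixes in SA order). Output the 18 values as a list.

[0, 2, 0, 1, 1, 0, 1, 1, 2, 1, 0, 3, 1, 1, 3, 2, 0, 1]

rank→(start, suffix):
  0 → (12, 'adbbcc')
  1 → (1, 'adcdceebdcdadbbcc')
  2 → (14, 'bbcc')
  3 → (15, 'bcc')
  4 → (8, 'bdcdadbbcc')
  5 → (17, 'c')
  6 → (16, 'cc')
  7 → (10, 'cdadbbcc')
  8 → (3, 'cdceebdcdadbbcc')
  9 → (5, 'ceebdcdadbbcc')
  10 → (11, 'dadbbcc')
  11 → (0, 'dadcdceebdcdadbbcc')
  12 → (13, 'dbbcc')
  13 → (9, 'dcdadbbcc')
  14 → (2, 'dcdceebdcdadbbcc')
  15 → (4, 'dceebdcdadbbcc')
  16 → (7, 'ebdcdadbbcc')
  17 → (6, 'eebdcdadbbcc')

SA = [12, 1, 14, 15, 8, 17, 16, 10, 3, 5, 11, 0, 13, 9, 2, 4, 7, 6]
i: (SA[i-1],SA[i]) lcp shared
  1: (12,1) 2 'ad'
  2: (1,14) 0 ''
  3: (14,15) 1 'b'
  4: (15,8) 1 'b'
  5: (8,17) 0 ''
  6: (17,16) 1 'c'
  7: (16,10) 1 'c'
  8: (10,3) 2 'cd'
  9: (3,5) 1 'c'
  10: (5,11) 0 ''
  11: (11,0) 3 'dad'
  12: (0,13) 1 'd'
  13: (13,9) 1 'd'
  14: (9,2) 3 'dcd'
  15: (2,4) 2 'dc'
  16: (4,7) 0 ''
  17: (7,6) 1 'e'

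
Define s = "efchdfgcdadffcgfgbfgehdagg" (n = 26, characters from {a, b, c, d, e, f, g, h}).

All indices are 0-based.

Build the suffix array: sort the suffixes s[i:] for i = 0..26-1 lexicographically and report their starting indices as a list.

[9, 23, 17, 7, 13, 2, 8, 22, 10, 4, 0, 20, 12, 1, 11, 15, 5, 18, 25, 16, 6, 19, 14, 24, 21, 3]

rank | idx | suffix
   0 |   9 | adffcgfgbfgehdagg
   1 |  23 | agg
   2 |  17 | bfgehdagg
   3 |   7 | cdadffcgfgbfgehdagg
   4 |  13 | cgfgbfgehdagg
   5 |   2 | chdfgcdadffcgfgbfgehdagg
   6 |   8 | dadffcgfgbfgehdagg
   7 |  22 | dagg
   8 |  10 | dffcgfgbfgehdagg
   9 |   4 | dfgcdadffcgfgbfgehdagg
  10 |   0 | efchdfgcdadffcgfgbfgehdagg
  11 |  20 | ehdagg
  12 |  12 | fcgfgbfgehdagg
  13 |   1 | fchdfgcdadffcgfgbfgehdagg
  14 |  11 | ffcgfgbfgehdagg
  15 |  15 | fgbfgehdagg
  16 |   5 | fgcdadffcgfgbfgehdagg
  17 |  18 | fgehdagg
  18 |  25 | g
  19 |  16 | gbfgehdagg
  20 |   6 | gcdadffcgfgbfgehdagg
  21 |  19 | gehdagg
  22 |  14 | gfgbfgehdagg
  23 |  24 | gg
  24 |  21 | hdagg
  25 |   3 | hdfgcdadffcgfgbfgehdagg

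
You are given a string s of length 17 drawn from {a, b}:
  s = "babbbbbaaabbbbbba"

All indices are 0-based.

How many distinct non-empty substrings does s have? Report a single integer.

rank | idx | suffix
   0 |  16 | a
   1 |   7 | aaabbbbbba
   2 |   8 | aabbbbbba
   3 |   1 | abbbbbaaabbbbbba
   4 |   9 | abbbbbba
   5 |  15 | ba
   6 |   6 | baaabbbbbba
   7 |   0 | babbbbbaaabbbbbba
   8 |  14 | bba
   9 |   5 | bbaaabbbbbba
  10 |  13 | bbba
  11 |   4 | bbbaaabbbbbba
  12 |  12 | bbbba
  13 |   3 | bbbbaaabbbbbba
  14 |  11 | bbbbba
  15 |   2 | bbbbbaaabbbbbba
  16 |  10 | bbbbbba

SA = [16, 7, 8, 1, 9, 15, 6, 0, 14, 5, 13, 4, 12, 3, 11, 2, 10]
[i] adj suffixes → lcp
  [1] 16/7 → 1 ('a')
  [2] 7/8 → 2 ('aa')
  [3] 8/1 → 1 ('a')
  [4] 1/9 → 6 ('abbbbb')
  [5] 9/15 → 0 ('')
  [6] 15/6 → 2 ('ba')
  [7] 6/0 → 2 ('ba')
  [8] 0/14 → 1 ('b')
  [9] 14/5 → 3 ('bba')
  [10] 5/13 → 2 ('bb')
  [11] 13/4 → 4 ('bbba')
  [12] 4/12 → 3 ('bbb')
  [13] 12/3 → 5 ('bbbba')
  [14] 3/11 → 4 ('bbbb')
  [15] 11/2 → 6 ('bbbbba')
  [16] 2/10 → 5 ('bbbbb')

n(n+1)/2 = 17·18/2 = 153
Σ LCP = 0 + 1 + 2 + 1 + 6 + 0 + 2 + 2 + 1 + 3 + 2 + 4 + 3 + 5 + 4 + 6 + 5 = 47
distinct = 153 − 47 = 106

106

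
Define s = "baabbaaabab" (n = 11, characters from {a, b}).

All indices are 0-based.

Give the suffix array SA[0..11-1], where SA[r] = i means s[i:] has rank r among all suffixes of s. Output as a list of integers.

[5, 6, 1, 9, 7, 2, 10, 4, 0, 8, 3]

sorted suffixes:
  #0 SA[0]=5  'aaabab'
  #1 SA[1]=6  'aabab'
  #2 SA[2]=1  'aabbaaabab'
  #3 SA[3]=9  'ab'
  #4 SA[4]=7  'abab'
  #5 SA[5]=2  'abbaaabab'
  #6 SA[6]=10  'b'
  #7 SA[7]=4  'baaabab'
  #8 SA[8]=0  'baabbaaabab'
  #9 SA[9]=8  'bab'
  #10 SA[10]=3  'bbaaabab'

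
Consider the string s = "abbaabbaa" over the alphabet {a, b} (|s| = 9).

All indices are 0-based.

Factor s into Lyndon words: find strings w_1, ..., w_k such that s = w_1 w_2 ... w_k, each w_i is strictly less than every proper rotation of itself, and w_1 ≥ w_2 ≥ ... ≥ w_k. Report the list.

["abb", "aabb", "a", "a"]

emit factor 1: 'abb' (i=0, period=3)
emit factor 2: 'aabb' (i=3, period=4)
emit factor 3: 'a' (i=7, period=1)
emit factor 4: 'a' (i=8, period=1)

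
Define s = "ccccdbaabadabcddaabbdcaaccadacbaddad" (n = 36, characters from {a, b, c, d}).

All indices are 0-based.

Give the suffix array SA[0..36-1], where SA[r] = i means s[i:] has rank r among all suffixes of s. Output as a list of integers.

[6, 16, 22, 7, 17, 11, 28, 23, 34, 9, 26, 31, 5, 8, 30, 18, 12, 19, 21, 25, 29, 24, 0, 1, 2, 3, 13, 35, 15, 10, 27, 33, 4, 20, 14, 32]

sorted suffixes:
  #0 SA[0]=6  'aabadabcddaabbdcaaccadacbaddad'
  #1 SA[1]=16  'aabbdcaaccadacbaddad'
  #2 SA[2]=22  'aaccadacbaddad'
  #3 SA[3]=7  'abadabcddaabbdcaaccadacbaddad'
  #4 SA[4]=17  'abbdcaaccadacbaddad'
  #5 SA[5]=11  'abcddaabbdcaaccadacbaddad'
  #6 SA[6]=28  'acbaddad'
  #7 SA[7]=23  'accadacbaddad'
  #8 SA[8]=34  'ad'
  #9 SA[9]=9  'adabcddaabbdcaaccadacbaddad'
  #10 SA[10]=26  'adacbaddad'
  #11 SA[11]=31  'addad'
  #12 SA[12]=5  'baabadabcddaabbdcaaccadacbaddad'
  #13 SA[13]=8  'badabcddaabbdcaaccadacbaddad'
  #14 SA[14]=30  'baddad'
  #15 SA[15]=18  'bbdcaaccadacbaddad'
  #16 SA[16]=12  'bcddaabbdcaaccadacbaddad'
  #17 SA[17]=19  'bdcaaccadacbaddad'
  #18 SA[18]=21  'caaccadacbaddad'
  #19 SA[19]=25  'cadacbaddad'
  #20 SA[20]=29  'cbaddad'
  #21 SA[21]=24  'ccadacbaddad'
  #22 SA[22]=0  'ccccdbaabadabcddaabbdcaaccadacbaddad'
  #23 SA[23]=1  'cccdbaabadabcddaabbdcaaccadacbaddad'
  #24 SA[24]=2  'ccdbaabadabcddaabbdcaaccadacbaddad'
  #25 SA[25]=3  'cdbaabadabcddaabbdcaaccadacbaddad'
  #26 SA[26]=13  'cddaabbdcaaccadacbaddad'
  #27 SA[27]=35  'd'
  #28 SA[28]=15  'daabbdcaaccadacbaddad'
  #29 SA[29]=10  'dabcddaabbdcaaccadacbaddad'
  #30 SA[30]=27  'dacbaddad'
  #31 SA[31]=33  'dad'
  #32 SA[32]=4  'dbaabadabcddaabbdcaaccadacbaddad'
  #33 SA[33]=20  'dcaaccadacbaddad'
  #34 SA[34]=14  'ddaabbdcaaccadacbaddad'
  #35 SA[35]=32  'ddad'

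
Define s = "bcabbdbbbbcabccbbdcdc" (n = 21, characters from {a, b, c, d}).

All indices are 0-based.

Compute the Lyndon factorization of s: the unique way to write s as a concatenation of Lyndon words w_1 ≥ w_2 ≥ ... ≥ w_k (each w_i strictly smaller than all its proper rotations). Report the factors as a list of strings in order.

emit factor 1: 'bc' (i=0, period=2)
emit factor 2: 'abbdbbbbcabccbbdcdc' (i=2, period=19)

["bc", "abbdbbbbcabccbbdcdc"]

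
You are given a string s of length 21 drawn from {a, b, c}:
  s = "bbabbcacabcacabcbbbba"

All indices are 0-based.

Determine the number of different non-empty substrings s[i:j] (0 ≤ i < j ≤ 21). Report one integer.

rank→(start, suffix):
  0 → (20, 'a')
  1 → (2, 'abbcacabcacabcbbbba')
  2 → (8, 'abcacabcbbbba')
  3 → (13, 'abcbbbba')
  4 → (6, 'acabcacabcbbbba')
  5 → (11, 'acabcbbbba')
  6 → (19, 'ba')
  7 → (1, 'babbcacabcacabcbbbba')
  8 → (18, 'bba')
  9 → (0, 'bbabbcacabcacabcbbbba')
  10 → (17, 'bbba')
  11 → (16, 'bbbba')
  12 → (3, 'bbcacabcacabcbbbba')
  13 → (4, 'bcacabcacabcbbbba')
  14 → (9, 'bcacabcbbbba')
  15 → (14, 'bcbbbba')
  16 → (7, 'cabcacabcbbbba')
  17 → (12, 'cabcbbbba')
  18 → (5, 'cacabcacabcbbbba')
  19 → (10, 'cacabcbbbba')
  20 → (15, 'cbbbba')

SA = [20, 2, 8, 13, 6, 11, 19, 1, 18, 0, 17, 16, 3, 4, 9, 14, 7, 12, 5, 10, 15]
[i] adj suffixes → lcp
  [1] 20/2 → 1 ('a')
  [2] 2/8 → 2 ('ab')
  [3] 8/13 → 3 ('abc')
  [4] 13/6 → 1 ('a')
  [5] 6/11 → 5 ('acabc')
  [6] 11/19 → 0 ('')
  [7] 19/1 → 2 ('ba')
  [8] 1/18 → 1 ('b')
  [9] 18/0 → 3 ('bba')
  [10] 0/17 → 2 ('bb')
  [11] 17/16 → 3 ('bbb')
  [12] 16/3 → 2 ('bb')
  [13] 3/4 → 1 ('b')
  [14] 4/9 → 7 ('bcacabc')
  [15] 9/14 → 2 ('bc')
  [16] 14/7 → 0 ('')
  [17] 7/12 → 4 ('cabc')
  [18] 12/5 → 2 ('ca')
  [19] 5/10 → 6 ('cacabc')
  [20] 10/15 → 1 ('c')

n(n+1)/2 = 21·22/2 = 231
Σ LCP = 0 + 1 + 2 + 3 + 1 + 5 + 0 + 2 + 1 + 3 + 2 + 3 + 2 + 1 + 7 + 2 + 0 + 4 + 2 + 6 + 1 = 48
distinct = 231 − 48 = 183

183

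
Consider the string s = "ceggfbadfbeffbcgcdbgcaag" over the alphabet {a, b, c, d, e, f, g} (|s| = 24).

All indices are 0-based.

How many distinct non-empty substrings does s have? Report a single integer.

rank | idx | suffix
   0 |  21 | aag
   1 |   6 | adfbeffbcgcdbgcaag
   2 |  22 | ag
   3 |   5 | badfbeffbcgcdbgcaag
   4 |  13 | bcgcdbgcaag
   5 |   9 | beffbcgcdbgcaag
   6 |  18 | bgcaag
   7 |  20 | caag
   8 |  16 | cdbgcaag
   9 |   0 | ceggfbadfbeffbcgcdbgcaag
  10 |  14 | cgcdbgcaag
  11 |  17 | dbgcaag
  12 |   7 | dfbeffbcgcdbgcaag
  13 |  10 | effbcgcdbgcaag
  14 |   1 | eggfbadfbeffbcgcdbgcaag
  15 |   4 | fbadfbeffbcgcdbgcaag
  16 |  12 | fbcgcdbgcaag
  17 |   8 | fbeffbcgcdbgcaag
  18 |  11 | ffbcgcdbgcaag
  19 |  23 | g
  20 |  19 | gcaag
  21 |  15 | gcdbgcaag
  22 |   3 | gfbadfbeffbcgcdbgcaag
  23 |   2 | ggfbadfbeffbcgcdbgcaag

SA = [21, 6, 22, 5, 13, 9, 18, 20, 16, 0, 14, 17, 7, 10, 1, 4, 12, 8, 11, 23, 19, 15, 3, 2]
i: (SA[i-1],SA[i]) lcp shared
  1: (21,6) 1 'a'
  2: (6,22) 1 'a'
  3: (22,5) 0 ''
  4: (5,13) 1 'b'
  5: (13,9) 1 'b'
  6: (9,18) 1 'b'
  7: (18,20) 0 ''
  8: (20,16) 1 'c'
  9: (16,0) 1 'c'
  10: (0,14) 1 'c'
  11: (14,17) 0 ''
  12: (17,7) 1 'd'
  13: (7,10) 0 ''
  14: (10,1) 1 'e'
  15: (1,4) 0 ''
  16: (4,12) 2 'fb'
  17: (12,8) 2 'fb'
  18: (8,11) 1 'f'
  19: (11,23) 0 ''
  20: (23,19) 1 'g'
  21: (19,15) 2 'gc'
  22: (15,3) 1 'g'
  23: (3,2) 1 'g'

n(n+1)/2 = 24·25/2 = 300
Σ LCP = 0 + 1 + 1 + 0 + 1 + 1 + 1 + 0 + 1 + 1 + 1 + 0 + 1 + 0 + 1 + 0 + 2 + 2 + 1 + 0 + 1 + 2 + 1 + 1 = 20
distinct = 300 − 20 = 280

280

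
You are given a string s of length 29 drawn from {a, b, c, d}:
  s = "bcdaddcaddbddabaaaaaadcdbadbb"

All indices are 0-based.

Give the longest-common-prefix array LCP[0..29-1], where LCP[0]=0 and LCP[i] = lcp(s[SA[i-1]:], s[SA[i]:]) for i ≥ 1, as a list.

[0, 5, 4, 3, 2, 1, 1, 2, 2, 3, 0, 1, 2, 1, 1, 1, 0, 1, 2, 0, 2, 1, 2, 2, 1, 2, 1, 2, 2]

rank | idx | suffix
   0 |  15 | aaaaaadcdbadbb
   1 |  16 | aaaaadcdbadbb
   2 |  17 | aaaadcdbadbb
   3 |  18 | aaadcdbadbb
   4 |  19 | aadcdbadbb
   5 |  13 | abaaaaaadcdbadbb
   6 |  25 | adbb
   7 |  20 | adcdbadbb
   8 |   7 | addbddabaaaaaadcdbadbb
   9 |   3 | addcaddbddabaaaaaadcdbadbb
  10 |  28 | b
  11 |  14 | baaaaaadcdbadbb
  12 |  24 | badbb
  13 |  27 | bb
  14 |   0 | bcdaddcaddbddabaaaaaadcdbadbb
  15 |  10 | bddabaaaaaadcdbadbb
  16 |   6 | caddbddabaaaaaadcdbadbb
  17 |   1 | cdaddcaddbddabaaaaaadcdbadbb
  18 |  22 | cdbadbb
  19 |  12 | dabaaaaaadcdbadbb
  20 |   2 | daddcaddbddabaaaaaadcdbadbb
  21 |  23 | dbadbb
  22 |  26 | dbb
  23 |   9 | dbddabaaaaaadcdbadbb
  24 |   5 | dcaddbddabaaaaaadcdbadbb
  25 |  21 | dcdbadbb
  26 |  11 | ddabaaaaaadcdbadbb
  27 |   8 | ddbddabaaaaaadcdbadbb
  28 |   4 | ddcaddbddabaaaaaadcdbadbb

SA = [15, 16, 17, 18, 19, 13, 25, 20, 7, 3, 28, 14, 24, 27, 0, 10, 6, 1, 22, 12, 2, 23, 26, 9, 5, 21, 11, 8, 4]
rank  pair      lcp
   1  s[15:],s[16:]  5  'aaaaa'
   2  s[16:],s[17:]  4  'aaaa'
   3  s[17:],s[18:]  3  'aaa'
   4  s[18:],s[19:]  2  'aa'
   5  s[19:],s[13:]  1  'a'
   6  s[13:],s[25:]  1  'a'
   7  s[25:],s[20:]  2  'ad'
   8  s[20:],s[7:]  2  'ad'
   9  s[7:],s[3:]  3  'add'
  10  s[3:],s[28:]  0  ''
  11  s[28:],s[14:]  1  'b'
  12  s[14:],s[24:]  2  'ba'
  13  s[24:],s[27:]  1  'b'
  14  s[27:],s[0:]  1  'b'
  15  s[0:],s[10:]  1  'b'
  16  s[10:],s[6:]  0  ''
  17  s[6:],s[1:]  1  'c'
  18  s[1:],s[22:]  2  'cd'
  19  s[22:],s[12:]  0  ''
  20  s[12:],s[2:]  2  'da'
  21  s[2:],s[23:]  1  'd'
  22  s[23:],s[26:]  2  'db'
  23  s[26:],s[9:]  2  'db'
  24  s[9:],s[5:]  1  'd'
  25  s[5:],s[21:]  2  'dc'
  26  s[21:],s[11:]  1  'd'
  27  s[11:],s[8:]  2  'dd'
  28  s[8:],s[4:]  2  'dd'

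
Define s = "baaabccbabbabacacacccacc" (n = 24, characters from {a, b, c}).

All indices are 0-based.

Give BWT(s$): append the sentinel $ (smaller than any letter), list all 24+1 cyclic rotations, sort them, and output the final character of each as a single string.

cbabbabccc$bcaaacacacacba

rank  rotation                   last
    0  $baaabccbabbabacacacccacc  c
    1  aaabccbabbabacacacccacc$b  b
    2  aabccbabbabacacacccacc$ba  a
    3  abacacacccacc$baaabccbabb  b
    4  abbabacacacccacc$baaabccb  b
    5  abccbabbabacacacccacc$baa  a
    6  acacacccacc$baaabccbabbab  b
    7  acacccacc$baaabccbabbabac  c
    8  acc$baaabccbabbabacacaccc  c
    9  acccacc$baaabccbabbabacac  c
   10  baaabccbabbabacacacccacc$  $
   11  babacacacccacc$baaabccbab  b
   12  babbabacacacccacc$baaabcc  c
   13  bacacacccacc$baaabccbabba  a
   14  bbabacacacccacc$baaabccba  a
   15  bccbabbabacacacccacc$baaa  a
   16  c$baaabccbabbabacacacccac  c
   17  cacacccacc$baaabccbabbaba  a
   18  cacc$baaabccbabbabacacacc  c
   19  cacccacc$baaabccbabbabaca  a
   20  cbabbabacacacccacc$baaabc  c
   21  cc$baaabccbabbabacacaccca  a
   22  ccacc$baaabccbabbabacacac  c
   23  ccbabbabacacacccacc$baaab  b
   24  cccacc$baaabccbabbabacaca  a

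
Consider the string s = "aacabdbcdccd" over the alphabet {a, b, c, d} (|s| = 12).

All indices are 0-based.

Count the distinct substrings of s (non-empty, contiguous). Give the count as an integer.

rank | idx | suffix
   0 |   0 | aacabdbcdccd
   1 |   3 | abdbcdccd
   2 |   1 | acabdbcdccd
   3 |   6 | bcdccd
   4 |   4 | bdbcdccd
   5 |   2 | cabdbcdccd
   6 |   9 | ccd
   7 |  10 | cd
   8 |   7 | cdccd
   9 |  11 | d
  10 |   5 | dbcdccd
  11 |   8 | dccd

SA = [0, 3, 1, 6, 4, 2, 9, 10, 7, 11, 5, 8]
rank  pair      lcp
   1  s[0:],s[3:]  1  'a'
   2  s[3:],s[1:]  1  'a'
   3  s[1:],s[6:]  0  ''
   4  s[6:],s[4:]  1  'b'
   5  s[4:],s[2:]  0  ''
   6  s[2:],s[9:]  1  'c'
   7  s[9:],s[10:]  1  'c'
   8  s[10:],s[7:]  2  'cd'
   9  s[7:],s[11:]  0  ''
  10  s[11:],s[5:]  1  'd'
  11  s[5:],s[8:]  1  'd'

n(n+1)/2 = 12·13/2 = 78
Σ LCP = 0 + 1 + 1 + 0 + 1 + 0 + 1 + 1 + 2 + 0 + 1 + 1 = 9
distinct = 78 − 9 = 69

69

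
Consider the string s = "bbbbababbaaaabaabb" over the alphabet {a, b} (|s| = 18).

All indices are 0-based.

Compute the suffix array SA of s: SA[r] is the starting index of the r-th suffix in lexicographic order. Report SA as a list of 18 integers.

[9, 10, 11, 14, 12, 4, 15, 6, 17, 8, 13, 3, 5, 16, 7, 2, 1, 0]

rank→(start, suffix):
  0 → (9, 'aaaabaabb')
  1 → (10, 'aaabaabb')
  2 → (11, 'aabaabb')
  3 → (14, 'aabb')
  4 → (12, 'abaabb')
  5 → (4, 'ababbaaaabaabb')
  6 → (15, 'abb')
  7 → (6, 'abbaaaabaabb')
  8 → (17, 'b')
  9 → (8, 'baaaabaabb')
  10 → (13, 'baabb')
  11 → (3, 'bababbaaaabaabb')
  12 → (5, 'babbaaaabaabb')
  13 → (16, 'bb')
  14 → (7, 'bbaaaabaabb')
  15 → (2, 'bbababbaaaabaabb')
  16 → (1, 'bbbababbaaaabaabb')
  17 → (0, 'bbbbababbaaaabaabb')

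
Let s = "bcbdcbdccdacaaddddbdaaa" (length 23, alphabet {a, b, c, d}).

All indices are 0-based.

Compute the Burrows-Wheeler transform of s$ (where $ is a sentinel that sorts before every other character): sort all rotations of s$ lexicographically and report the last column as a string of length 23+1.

rank  rotation                  last
    0  $bcbdcbdccdacaaddddbdaaa  a
    1  a$bcbdcbdccdacaaddddbdaa  a
    2  aa$bcbdcbdccdacaaddddbda  a
    3  aaa$bcbdcbdccdacaaddddbd  d
    4  aaddddbdaaa$bcbdcbdccdac  c
    5  acaaddddbdaaa$bcbdcbdccd  d
    6  addddbdaaa$bcbdcbdccdaca  a
    7  bcbdcbdccdacaaddddbdaaa$  $
    8  bdaaa$bcbdcbdccdacaadddd  d
    9  bdcbdccdacaaddddbdaaa$bc  c
   10  bdccdacaaddddbdaaa$bcbdc  c
   11  caaddddbdaaa$bcbdcbdccda  a
   12  cbdcbdccdacaaddddbdaaa$b  b
   13  cbdccdacaaddddbdaaa$bcbd  d
   14  ccdacaaddddbdaaa$bcbdcbd  d
   15  cdacaaddddbdaaa$bcbdcbdc  c
   16  daaa$bcbdcbdccdacaaddddb  b
   17  dacaaddddbdaaa$bcbdcbdcc  c
   18  dbdaaa$bcbdcbdccdacaaddd  d
   19  dcbdccdacaaddddbdaaa$bcb  b
   20  dccdacaaddddbdaaa$bcbdcb  b
   21  ddbdaaa$bcbdcbdccdacaadd  d
   22  dddbdaaa$bcbdcbdccdacaad  d
   23  ddddbdaaa$bcbdcbdccdacaa  a

aaadcda$dccabddcbcdbbdda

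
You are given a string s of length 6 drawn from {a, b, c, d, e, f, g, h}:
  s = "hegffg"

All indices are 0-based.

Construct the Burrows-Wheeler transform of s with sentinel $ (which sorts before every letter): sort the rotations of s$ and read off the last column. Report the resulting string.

ghgffe$

rank  rotation last
    0  $hegffg  g
    1  egffg$h  h
    2  ffg$heg  g
    3  fg$hegf  f
    4  g$hegff  f
    5  gffg$he  e
    6  hegffg$  $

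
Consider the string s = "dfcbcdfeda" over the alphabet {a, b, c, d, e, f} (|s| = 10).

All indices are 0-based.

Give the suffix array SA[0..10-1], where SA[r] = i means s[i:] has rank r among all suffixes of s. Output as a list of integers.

[9, 3, 2, 4, 8, 0, 5, 7, 1, 6]

rank→(start, suffix):
  0 → (9, 'a')
  1 → (3, 'bcdfeda')
  2 → (2, 'cbcdfeda')
  3 → (4, 'cdfeda')
  4 → (8, 'da')
  5 → (0, 'dfcbcdfeda')
  6 → (5, 'dfeda')
  7 → (7, 'eda')
  8 → (1, 'fcbcdfeda')
  9 → (6, 'feda')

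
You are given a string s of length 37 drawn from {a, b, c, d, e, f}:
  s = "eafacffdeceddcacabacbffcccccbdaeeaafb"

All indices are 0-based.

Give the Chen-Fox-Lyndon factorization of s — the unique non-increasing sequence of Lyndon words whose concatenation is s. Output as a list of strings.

["e", "af", "acffdeceddc", "ac", "abacbffcccccbdaee", "aafb"]

emit factor 1: 'e' (i=0, period=1)
emit factor 2: 'af' (i=1, period=2)
emit factor 3: 'acffdeceddc' (i=3, period=11)
emit factor 4: 'ac' (i=14, period=2)
emit factor 5: 'abacbffcccccbdaee' (i=16, period=17)
emit factor 6: 'aafb' (i=33, period=4)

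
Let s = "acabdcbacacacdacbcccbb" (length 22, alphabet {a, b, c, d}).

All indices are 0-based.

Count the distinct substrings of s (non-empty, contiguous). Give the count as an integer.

sorted suffixes:
  #0 SA[0]=2  'abdcbacacacdacbcccbb'
  #1 SA[1]=0  'acabdcbacacacdacbcccbb'
  #2 SA[2]=7  'acacacdacbcccbb'
  #3 SA[3]=9  'acacdacbcccbb'
  #4 SA[4]=14  'acbcccbb'
  #5 SA[5]=11  'acdacbcccbb'
  #6 SA[6]=21  'b'
  #7 SA[7]=6  'bacacacdacbcccbb'
  #8 SA[8]=20  'bb'
  #9 SA[9]=16  'bcccbb'
  #10 SA[10]=3  'bdcbacacacdacbcccbb'
  #11 SA[11]=1  'cabdcbacacacdacbcccbb'
  #12 SA[12]=8  'cacacdacbcccbb'
  #13 SA[13]=10  'cacdacbcccbb'
  #14 SA[14]=5  'cbacacacdacbcccbb'
  #15 SA[15]=19  'cbb'
  #16 SA[16]=15  'cbcccbb'
  #17 SA[17]=18  'ccbb'
  #18 SA[18]=17  'cccbb'
  #19 SA[19]=12  'cdacbcccbb'
  #20 SA[20]=13  'dacbcccbb'
  #21 SA[21]=4  'dcbacacacdacbcccbb'

SA = [2, 0, 7, 9, 14, 11, 21, 6, 20, 16, 3, 1, 8, 10, 5, 19, 15, 18, 17, 12, 13, 4]
[i] adj suffixes → lcp
  [1] 2/0 → 1 ('a')
  [2] 0/7 → 3 ('aca')
  [3] 7/9 → 4 ('acac')
  [4] 9/14 → 2 ('ac')
  [5] 14/11 → 2 ('ac')
  [6] 11/21 → 0 ('')
  [7] 21/6 → 1 ('b')
  [8] 6/20 → 1 ('b')
  [9] 20/16 → 1 ('b')
  [10] 16/3 → 1 ('b')
  [11] 3/1 → 0 ('')
  [12] 1/8 → 2 ('ca')
  [13] 8/10 → 3 ('cac')
  [14] 10/5 → 1 ('c')
  [15] 5/19 → 2 ('cb')
  [16] 19/15 → 2 ('cb')
  [17] 15/18 → 1 ('c')
  [18] 18/17 → 2 ('cc')
  [19] 17/12 → 1 ('c')
  [20] 12/13 → 0 ('')
  [21] 13/4 → 1 ('d')

n(n+1)/2 = 22·23/2 = 253
Σ LCP = 0 + 1 + 3 + 4 + 2 + 2 + 0 + 1 + 1 + 1 + 1 + 0 + 2 + 3 + 1 + 2 + 2 + 1 + 2 + 1 + 0 + 1 = 31
distinct = 253 − 31 = 222

222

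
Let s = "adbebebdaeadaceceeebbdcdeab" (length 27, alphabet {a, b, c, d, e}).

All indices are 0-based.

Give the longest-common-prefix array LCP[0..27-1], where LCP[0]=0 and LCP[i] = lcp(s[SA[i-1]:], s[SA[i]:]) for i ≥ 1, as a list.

[0, 1, 1, 2, 1, 0, 1, 1, 2, 1, 3, 0, 1, 2, 0, 2, 1, 1, 1, 0, 2, 1, 2, 2, 1, 1, 2]

rank→(start, suffix):
  0 → (25, 'ab')
  1 → (12, 'aceceeebbdcdeab')
  2 → (10, 'adaceceeebbdcdeab')
  3 → (0, 'adbebebdaeadaceceeebbdcdeab')
  4 → (8, 'aeadaceceeebbdcdeab')
  5 → (26, 'b')
  6 → (19, 'bbdcdeab')
  7 → (6, 'bdaeadaceceeebbdcdeab')
  8 → (20, 'bdcdeab')
  9 → (4, 'bebdaeadaceceeebbdcdeab')
  10 → (2, 'bebebdaeadaceceeebbdcdeab')
  11 → (22, 'cdeab')
  12 → (13, 'ceceeebbdcdeab')
  13 → (15, 'ceeebbdcdeab')
  14 → (11, 'daceceeebbdcdeab')
  15 → (7, 'daeadaceceeebbdcdeab')
  16 → (1, 'dbebebdaeadaceceeebbdcdeab')
  17 → (21, 'dcdeab')
  18 → (23, 'deab')
  19 → (24, 'eab')
  20 → (9, 'eadaceceeebbdcdeab')
  21 → (18, 'ebbdcdeab')
  22 → (5, 'ebdaeadaceceeebbdcdeab')
  23 → (3, 'ebebdaeadaceceeebbdcdeab')
  24 → (14, 'eceeebbdcdeab')
  25 → (17, 'eebbdcdeab')
  26 → (16, 'eeebbdcdeab')

SA = [25, 12, 10, 0, 8, 26, 19, 6, 20, 4, 2, 22, 13, 15, 11, 7, 1, 21, 23, 24, 9, 18, 5, 3, 14, 17, 16]
[i] adj suffixes → lcp
  [1] 25/12 → 1 ('a')
  [2] 12/10 → 1 ('a')
  [3] 10/0 → 2 ('ad')
  [4] 0/8 → 1 ('a')
  [5] 8/26 → 0 ('')
  [6] 26/19 → 1 ('b')
  [7] 19/6 → 1 ('b')
  [8] 6/20 → 2 ('bd')
  [9] 20/4 → 1 ('b')
  [10] 4/2 → 3 ('beb')
  [11] 2/22 → 0 ('')
  [12] 22/13 → 1 ('c')
  [13] 13/15 → 2 ('ce')
  [14] 15/11 → 0 ('')
  [15] 11/7 → 2 ('da')
  [16] 7/1 → 1 ('d')
  [17] 1/21 → 1 ('d')
  [18] 21/23 → 1 ('d')
  [19] 23/24 → 0 ('')
  [20] 24/9 → 2 ('ea')
  [21] 9/18 → 1 ('e')
  [22] 18/5 → 2 ('eb')
  [23] 5/3 → 2 ('eb')
  [24] 3/14 → 1 ('e')
  [25] 14/17 → 1 ('e')
  [26] 17/16 → 2 ('ee')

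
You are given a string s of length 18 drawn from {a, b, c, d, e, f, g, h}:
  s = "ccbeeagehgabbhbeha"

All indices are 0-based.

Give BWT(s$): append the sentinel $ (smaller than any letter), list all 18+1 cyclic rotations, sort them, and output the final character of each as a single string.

rank  rotation             last
    0  $ccbeeagehgabbhbeha  a
    1  a$ccbeeagehgabbhbeh  h
    2  abbhbeha$ccbeeagehg  g
    3  agehgabbhbeha$ccbee  e
    4  bbhbeha$ccbeeagehga  a
    5  beeagehgabbhbeha$cc  c
    6  beha$ccbeeagehgabbh  h
    7  bhbeha$ccbeeagehgab  b
    8  cbeeagehgabbhbeha$c  c
    9  ccbeeagehgabbhbeha$  $
   10  eagehgabbhbeha$ccbe  e
   11  eeagehgabbhbeha$ccb  b
   12  eha$ccbeeagehgabbhb  b
   13  ehgabbhbeha$ccbeeag  g
   14  gabbhbeha$ccbeeageh  h
   15  gehgabbhbeha$ccbeea  a
   16  ha$ccbeeagehgabbhbe  e
   17  hbeha$ccbeeagehgabb  b
   18  hgabbhbeha$ccbeeage  e

ahgeachbc$ebbghaebe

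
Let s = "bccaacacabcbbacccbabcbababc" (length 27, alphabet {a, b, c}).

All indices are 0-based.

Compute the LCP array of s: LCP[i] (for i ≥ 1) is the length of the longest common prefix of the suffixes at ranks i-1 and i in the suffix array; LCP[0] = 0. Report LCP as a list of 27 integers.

[0, 1, 2, 3, 4, 1, 3, 2, 0, 3, 4, 2, 1, 1, 2, 3, 2, 0, 1, 2, 2, 1, 4, 2, 1, 2, 2]

sorted suffixes:
  #0 SA[0]=3  'aacacabcbbacccbabcbababc'
  #1 SA[1]=22  'ababc'
  #2 SA[2]=24  'abc'
  #3 SA[3]=18  'abcbababc'
  #4 SA[4]=8  'abcbbacccbabcbababc'
  #5 SA[5]=6  'acabcbbacccbabcbababc'
  #6 SA[6]=4  'acacabcbbacccbabcbababc'
  #7 SA[7]=13  'acccbabcbababc'
  #8 SA[8]=21  'bababc'
  #9 SA[9]=23  'babc'
  #10 SA[10]=17  'babcbababc'
  #11 SA[11]=12  'bacccbabcbababc'
  #12 SA[12]=11  'bbacccbabcbababc'
  #13 SA[13]=25  'bc'
  #14 SA[14]=19  'bcbababc'
  #15 SA[15]=9  'bcbbacccbabcbababc'
  #16 SA[16]=0  'bccaacacabcbbacccbabcbababc'
  #17 SA[17]=26  'c'
  #18 SA[18]=2  'caacacabcbbacccbabcbababc'
  #19 SA[19]=7  'cabcbbacccbabcbababc'
  #20 SA[20]=5  'cacabcbbacccbabcbababc'
  #21 SA[21]=20  'cbababc'
  #22 SA[22]=16  'cbabcbababc'
  #23 SA[23]=10  'cbbacccbabcbababc'
  #24 SA[24]=1  'ccaacacabcbbacccbabcbababc'
  #25 SA[25]=15  'ccbabcbababc'
  #26 SA[26]=14  'cccbabcbababc'

SA = [3, 22, 24, 18, 8, 6, 4, 13, 21, 23, 17, 12, 11, 25, 19, 9, 0, 26, 2, 7, 5, 20, 16, 10, 1, 15, 14]
[i] adj suffixes → lcp
  [1] 3/22 → 1 ('a')
  [2] 22/24 → 2 ('ab')
  [3] 24/18 → 3 ('abc')
  [4] 18/8 → 4 ('abcb')
  [5] 8/6 → 1 ('a')
  [6] 6/4 → 3 ('aca')
  [7] 4/13 → 2 ('ac')
  [8] 13/21 → 0 ('')
  [9] 21/23 → 3 ('bab')
  [10] 23/17 → 4 ('babc')
  [11] 17/12 → 2 ('ba')
  [12] 12/11 → 1 ('b')
  [13] 11/25 → 1 ('b')
  [14] 25/19 → 2 ('bc')
  [15] 19/9 → 3 ('bcb')
  [16] 9/0 → 2 ('bc')
  [17] 0/26 → 0 ('')
  [18] 26/2 → 1 ('c')
  [19] 2/7 → 2 ('ca')
  [20] 7/5 → 2 ('ca')
  [21] 5/20 → 1 ('c')
  [22] 20/16 → 4 ('cbab')
  [23] 16/10 → 2 ('cb')
  [24] 10/1 → 1 ('c')
  [25] 1/15 → 2 ('cc')
  [26] 15/14 → 2 ('cc')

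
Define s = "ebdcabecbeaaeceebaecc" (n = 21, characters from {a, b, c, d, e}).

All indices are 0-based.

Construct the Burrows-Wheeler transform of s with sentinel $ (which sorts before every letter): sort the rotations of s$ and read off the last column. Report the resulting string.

cecbaeecacdeeebbe$baac

rank  rotation                last
    0  $ebdcabecbeaaeceebaecc  c
    1  aaeceebaecc$ebdcabecbe  e
    2  abecbeaaeceebaecc$ebdc  c
    3  aecc$ebdcabecbeaaeceeb  b
    4  aeceebaecc$ebdcabecbea  a
    5  baecc$ebdcabecbeaaecee  e
    6  bdcabecbeaaeceebaecc$e  e
    7  beaaeceebaecc$ebdcabec  c
    8  becbeaaeceebaecc$ebdca  a
    9  c$ebdcabecbeaaeceebaec  c
   10  cabecbeaaeceebaecc$ebd  d
   11  cbeaaeceebaecc$ebdcabe  e
   12  cc$ebdcabecbeaaeceebae  e
   13  ceebaecc$ebdcabecbeaae  e
   14  dcabecbeaaeceebaecc$eb  b
   15  eaaeceebaecc$ebdcabecb  b
   16  ebaecc$ebdcabecbeaaece  e
   17  ebdcabecbeaaeceebaecc$  $
   18  ecbeaaeceebaecc$ebdcab  b
   19  ecc$ebdcabecbeaaeceeba  a
   20  eceebaecc$ebdcabecbeaa  a
   21  eebaecc$ebdcabecbeaaec  c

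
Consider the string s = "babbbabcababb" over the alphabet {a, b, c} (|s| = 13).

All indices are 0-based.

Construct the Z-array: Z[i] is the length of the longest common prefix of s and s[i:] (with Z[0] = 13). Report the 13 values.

Z[0]=13
i=1: i≥r, start 0; Z[1]=0
i=2: i≥r, start 0; Z[2]=1 scan→box=[2,3)
i=3: i≥r, start 0; Z[3]=1 scan→box=[3,4)
i=4: i≥r, start 0; Z[4]=3 scan→box=[4,7)
i=5: min(r-i=2, Z[1]=0)=0; Z[5]=0
i=6: min(r-i=1, Z[2]=1)=1; Z[6]=1
i=7: i≥r, start 0; Z[7]=0
i=8: i≥r, start 0; Z[8]=0
i=9: i≥r, start 0; Z[9]=4 scan→box=[9,13)
i=10: min(r-i=3, Z[1]=0)=0; Z[10]=0
i=11: min(r-i=2, Z[2]=1)=1; Z[11]=1
i=12: min(r-i=1, Z[3]=1)=1; Z[12]=1

[13, 0, 1, 1, 3, 0, 1, 0, 0, 4, 0, 1, 1]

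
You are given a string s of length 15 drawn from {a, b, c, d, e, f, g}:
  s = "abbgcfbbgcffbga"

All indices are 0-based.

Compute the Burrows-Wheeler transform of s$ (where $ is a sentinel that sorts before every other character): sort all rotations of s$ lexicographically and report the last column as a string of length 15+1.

rank  rotation          last
    0  $abbgcfbbgcffbga  a
    1  a$abbgcfbbgcffbg  g
    2  abbgcfbbgcffbga$  $
    3  bbgcfbbgcffbga$a  a
    4  bbgcffbga$abbgcf  f
    5  bga$abbgcfbbgcff  f
    6  bgcfbbgcffbga$ab  b
    7  bgcffbga$abbgcfb  b
    8  cfbbgcffbga$abbg  g
    9  cffbga$abbgcfbbg  g
   10  fbbgcffbga$abbgc  c
   11  fbga$abbgcfbbgcf  f
   12  ffbga$abbgcfbbgc  c
   13  ga$abbgcfbbgcffb  b
   14  gcfbbgcffbga$abb  b
   15  gcffbga$abbgcfbb  b

ag$affbbggcfcbbb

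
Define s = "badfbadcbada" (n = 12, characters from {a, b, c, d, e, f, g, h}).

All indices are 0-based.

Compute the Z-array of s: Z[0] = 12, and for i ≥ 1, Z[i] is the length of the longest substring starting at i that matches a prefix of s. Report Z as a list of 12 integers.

Z[0]=12
i=1: i≥r, start 0; Z[1]=0
i=2: i≥r, start 0; Z[2]=0
i=3: i≥r, start 0; Z[3]=0
i=4: i≥r, start 0; Z[4]=3 extend→box=[4,7)
i=5: min(r-i=2, Z[1]=0)=0; Z[5]=0
i=6: min(r-i=1, Z[2]=0)=0; Z[6]=0
i=7: i≥r, start 0; Z[7]=0
i=8: i≥r, start 0; Z[8]=3 extend→box=[8,11)
i=9: min(r-i=2, Z[1]=0)=0; Z[9]=0
i=10: min(r-i=1, Z[2]=0)=0; Z[10]=0
i=11: i≥r, start 0; Z[11]=0

[12, 0, 0, 0, 3, 0, 0, 0, 3, 0, 0, 0]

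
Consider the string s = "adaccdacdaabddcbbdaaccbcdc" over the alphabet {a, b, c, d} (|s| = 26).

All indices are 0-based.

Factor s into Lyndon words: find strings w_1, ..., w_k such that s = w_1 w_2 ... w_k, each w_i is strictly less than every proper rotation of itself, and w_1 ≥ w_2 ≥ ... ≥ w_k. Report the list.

["ad", "accdacd", "aabddcbbdaaccbcdc"]

emit factor 1: 'ad' (i=0, period=2)
emit factor 2: 'accdacd' (i=2, period=7)
emit factor 3: 'aabddcbbdaaccbcdc' (i=9, period=17)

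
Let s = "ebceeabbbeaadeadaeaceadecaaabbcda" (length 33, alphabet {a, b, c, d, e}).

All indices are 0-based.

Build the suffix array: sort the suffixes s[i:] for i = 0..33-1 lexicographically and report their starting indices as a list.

[32, 25, 26, 10, 5, 27, 18, 14, 11, 21, 16, 6, 28, 7, 29, 1, 8, 24, 30, 19, 2, 31, 15, 12, 22, 9, 4, 17, 13, 20, 0, 23, 3]

rank | idx | suffix
   0 |  32 | a
   1 |  25 | aaabbcda
   2 |  26 | aabbcda
   3 |  10 | aadeadaeaceadecaaabbcda
   4 |   5 | abbbeaadeadaeaceadecaaabbcda
   5 |  27 | abbcda
   6 |  18 | aceadecaaabbcda
   7 |  14 | adaeaceadecaaabbcda
   8 |  11 | adeadaeaceadecaaabbcda
   9 |  21 | adecaaabbcda
  10 |  16 | aeaceadecaaabbcda
  11 |   6 | bbbeaadeadaeaceadecaaabbcda
  12 |  28 | bbcda
  13 |   7 | bbeaadeadaeaceadecaaabbcda
  14 |  29 | bcda
  15 |   1 | bceeabbbeaadeadaeaceadecaaabbcda
  16 |   8 | beaadeadaeaceadecaaabbcda
  17 |  24 | caaabbcda
  18 |  30 | cda
  19 |  19 | ceadecaaabbcda
  20 |   2 | ceeabbbeaadeadaeaceadecaaabbcda
  21 |  31 | da
  22 |  15 | daeaceadecaaabbcda
  23 |  12 | deadaeaceadecaaabbcda
  24 |  22 | decaaabbcda
  25 |   9 | eaadeadaeaceadecaaabbcda
  26 |   4 | eabbbeaadeadaeaceadecaaabbcda
  27 |  17 | eaceadecaaabbcda
  28 |  13 | eadaeaceadecaaabbcda
  29 |  20 | eadecaaabbcda
  30 |   0 | ebceeabbbeaadeadaeaceadecaaabbcda
  31 |  23 | ecaaabbcda
  32 |   3 | eeabbbeaadeadaeaceadecaaabbcda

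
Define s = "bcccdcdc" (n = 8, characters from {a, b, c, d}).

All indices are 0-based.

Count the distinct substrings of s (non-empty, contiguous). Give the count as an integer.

27

sorted suffixes:
  #0 SA[0]=0  'bcccdcdc'
  #1 SA[1]=7  'c'
  #2 SA[2]=1  'cccdcdc'
  #3 SA[3]=2  'ccdcdc'
  #4 SA[4]=5  'cdc'
  #5 SA[5]=3  'cdcdc'
  #6 SA[6]=6  'dc'
  #7 SA[7]=4  'dcdc'

SA = [0, 7, 1, 2, 5, 3, 6, 4]
rank  pair      lcp
   1  s[0:],s[7:]  0  ''
   2  s[7:],s[1:]  1  'c'
   3  s[1:],s[2:]  2  'cc'
   4  s[2:],s[5:]  1  'c'
   5  s[5:],s[3:]  3  'cdc'
   6  s[3:],s[6:]  0  ''
   7  s[6:],s[4:]  2  'dc'

n(n+1)/2 = 8·9/2 = 36
Σ LCP = 0 + 0 + 1 + 2 + 1 + 3 + 0 + 2 = 9
distinct = 36 − 9 = 27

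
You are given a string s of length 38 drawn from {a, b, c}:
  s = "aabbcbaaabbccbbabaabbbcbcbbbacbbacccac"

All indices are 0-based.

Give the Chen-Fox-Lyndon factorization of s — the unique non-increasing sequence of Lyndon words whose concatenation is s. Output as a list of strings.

["aabbcb", "aaabbccbbabaabbbcbcbbbacbbacccac"]

emit factor 1: 'aabbcb' (i=0, period=6)
emit factor 2: 'aaabbccbbabaabbbcbcbbbacbbacccac' (i=6, period=32)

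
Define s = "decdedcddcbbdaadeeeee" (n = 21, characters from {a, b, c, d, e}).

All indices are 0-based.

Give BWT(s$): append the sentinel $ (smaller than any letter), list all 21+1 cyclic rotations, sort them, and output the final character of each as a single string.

rank  rotation                last
    0  $decdedcddcbbdaadeeeee  e
    1  aadeeeee$decdedcddcbbd  d
    2  adeeeee$decdedcddcbbda  a
    3  bbdaadeeeee$decdedcddc  c
    4  bdaadeeeee$decdedcddcb  b
    5  cbbdaadeeeee$decdedcdd  d
    6  cddcbbdaadeeeee$decded  d
    7  cdedcddcbbdaadeeeee$de  e
    8  daadeeeee$decdedcddcbb  b
    9  dcbbdaadeeeee$decdedcd  d
   10  dcddcbbdaadeeeee$decde  e
   11  ddcbbdaadeeeee$decdedc  c
   12  decdedcddcbbdaadeeeee$  $
   13  dedcddcbbdaadeeeee$dec  c
   14  deeeee$decdedcddcbbdaa  a
   15  e$decdedcddcbbdaadeeee  e
   16  ecdedcddcbbdaadeeeee$d  d
   17  edcddcbbdaadeeeee$decd  d
   18  ee$decdedcddcbbdaadeee  e
   19  eee$decdedcddcbbdaadee  e
   20  eeee$decdedcddcbbdaade  e
   21  eeeee$decdedcddcbbdaad  d

edacbddebdec$caeddeeed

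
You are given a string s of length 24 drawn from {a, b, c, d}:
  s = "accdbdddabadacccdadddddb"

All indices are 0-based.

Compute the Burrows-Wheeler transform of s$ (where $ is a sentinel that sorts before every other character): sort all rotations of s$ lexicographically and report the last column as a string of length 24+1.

rank  rotation                   last
    0  $accdbdddabadacccdadddddb  b
    1  abadacccdadddddb$accdbddd  d
    2  acccdadddddb$accdbdddabad  d
    3  accdbdddabadacccdadddddb$  $
    4  adacccdadddddb$accdbdddab  b
    5  adddddb$accdbdddabadacccd  d
    6  b$accdbdddabadacccdaddddd  d
    7  badacccdadddddb$accdbddda  a
    8  bdddabadacccdadddddb$accd  d
    9  cccdadddddb$accdbdddabada  a
   10  ccdadddddb$accdbdddabadac  c
   11  ccdbdddabadacccdadddddb$a  a
   12  cdadddddb$accdbdddabadacc  c
   13  cdbdddabadacccdadddddb$ac  c
   14  dabadacccdadddddb$accdbdd  d
   15  dacccdadddddb$accdbdddaba  a
   16  dadddddb$accdbdddabadaccc  c
   17  db$accdbdddabadacccdadddd  d
   18  dbdddabadacccdadddddb$acc  c
   19  ddabadacccdadddddb$accdbd  d
   20  ddb$accdbdddabadacccdaddd  d
   21  dddabadacccdadddddb$accdb  b
   22  dddb$accdbdddabadacccdadd  d
   23  ddddb$accdbdddabadacccdad  d
   24  dddddb$accdbdddabadacccda  a

bdd$bddadacaccdacdcddbdda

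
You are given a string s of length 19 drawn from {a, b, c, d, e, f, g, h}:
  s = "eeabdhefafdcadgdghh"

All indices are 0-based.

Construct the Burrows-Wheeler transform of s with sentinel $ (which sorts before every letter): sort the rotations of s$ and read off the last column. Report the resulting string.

hecfadfagbe$headdhdg

rank  rotation              last
    0  $eeabdhefafdcadgdghh  h
    1  abdhefafdcadgdghh$ee  e
    2  adgdghh$eeabdhefafdc  c
    3  afdcadgdghh$eeabdhef  f
    4  bdhefafdcadgdghh$eea  a
    5  cadgdghh$eeabdhefafd  d
    6  dcadgdghh$eeabdhefaf  f
    7  dgdghh$eeabdhefafdca  a
    8  dghh$eeabdhefafdcadg  g
    9  dhefafdcadgdghh$eeab  b
   10  eabdhefafdcadgdghh$e  e
   11  eeabdhefafdcadgdghh$  $
   12  efafdcadgdghh$eeabdh  h
   13  fafdcadgdghh$eeabdhe  e
   14  fdcadgdghh$eeabdhefa  a
   15  gdghh$eeabdhefafdcad  d
   16  ghh$eeabdhefafdcadgd  d
   17  h$eeabdhefafdcadgdgh  h
   18  hefafdcadgdghh$eeabd  d
   19  hh$eeabdhefafdcadgdg  g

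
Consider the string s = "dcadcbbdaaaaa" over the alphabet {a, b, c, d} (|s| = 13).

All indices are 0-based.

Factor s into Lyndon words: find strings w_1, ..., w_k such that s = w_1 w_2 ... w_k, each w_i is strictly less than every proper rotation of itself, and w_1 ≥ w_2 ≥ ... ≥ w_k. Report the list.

["d", "c", "adcbbd", "a", "a", "a", "a", "a"]

emit factor 1: 'd' (i=0, period=1)
emit factor 2: 'c' (i=1, period=1)
emit factor 3: 'adcbbd' (i=2, period=6)
emit factor 4: 'a' (i=8, period=1)
emit factor 5: 'a' (i=9, period=1)
emit factor 6: 'a' (i=10, period=1)
emit factor 7: 'a' (i=11, period=1)
emit factor 8: 'a' (i=12, period=1)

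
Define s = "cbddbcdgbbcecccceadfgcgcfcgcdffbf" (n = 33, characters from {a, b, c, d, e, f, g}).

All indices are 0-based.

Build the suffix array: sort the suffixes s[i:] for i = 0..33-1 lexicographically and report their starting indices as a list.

[17, 8, 4, 9, 1, 31, 0, 12, 13, 14, 27, 5, 15, 10, 23, 25, 21, 3, 2, 28, 18, 6, 16, 11, 32, 30, 24, 29, 19, 7, 26, 22, 20]

rank | idx | suffix
   0 |  17 | adfgcgcfcgcdffbf
   1 |   8 | bbcecccceadfgcgcfcgcdffbf
   2 |   4 | bcdgbbcecccceadfgcgcfcgcdffbf
   3 |   9 | bcecccceadfgcgcfcgcdffbf
   4 |   1 | bddbcdgbbcecccceadfgcgcfcgcdffbf
   5 |  31 | bf
   6 |   0 | cbddbcdgbbcecccceadfgcgcfcgcdffbf
   7 |  12 | cccceadfgcgcfcgcdffbf
   8 |  13 | ccceadfgcgcfcgcdffbf
   9 |  14 | cceadfgcgcfcgcdffbf
  10 |  27 | cdffbf
  11 |   5 | cdgbbcecccceadfgcgcfcgcdffbf
  12 |  15 | ceadfgcgcfcgcdffbf
  13 |  10 | cecccceadfgcgcfcgcdffbf
  14 |  23 | cfcgcdffbf
  15 |  25 | cgcdffbf
  16 |  21 | cgcfcgcdffbf
  17 |   3 | dbcdgbbcecccceadfgcgcfcgcdffbf
  18 |   2 | ddbcdgbbcecccceadfgcgcfcgcdffbf
  19 |  28 | dffbf
  20 |  18 | dfgcgcfcgcdffbf
  21 |   6 | dgbbcecccceadfgcgcfcgcdffbf
  22 |  16 | eadfgcgcfcgcdffbf
  23 |  11 | ecccceadfgcgcfcgcdffbf
  24 |  32 | f
  25 |  30 | fbf
  26 |  24 | fcgcdffbf
  27 |  29 | ffbf
  28 |  19 | fgcgcfcgcdffbf
  29 |   7 | gbbcecccceadfgcgcfcgcdffbf
  30 |  26 | gcdffbf
  31 |  22 | gcfcgcdffbf
  32 |  20 | gcgcfcgcdffbf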